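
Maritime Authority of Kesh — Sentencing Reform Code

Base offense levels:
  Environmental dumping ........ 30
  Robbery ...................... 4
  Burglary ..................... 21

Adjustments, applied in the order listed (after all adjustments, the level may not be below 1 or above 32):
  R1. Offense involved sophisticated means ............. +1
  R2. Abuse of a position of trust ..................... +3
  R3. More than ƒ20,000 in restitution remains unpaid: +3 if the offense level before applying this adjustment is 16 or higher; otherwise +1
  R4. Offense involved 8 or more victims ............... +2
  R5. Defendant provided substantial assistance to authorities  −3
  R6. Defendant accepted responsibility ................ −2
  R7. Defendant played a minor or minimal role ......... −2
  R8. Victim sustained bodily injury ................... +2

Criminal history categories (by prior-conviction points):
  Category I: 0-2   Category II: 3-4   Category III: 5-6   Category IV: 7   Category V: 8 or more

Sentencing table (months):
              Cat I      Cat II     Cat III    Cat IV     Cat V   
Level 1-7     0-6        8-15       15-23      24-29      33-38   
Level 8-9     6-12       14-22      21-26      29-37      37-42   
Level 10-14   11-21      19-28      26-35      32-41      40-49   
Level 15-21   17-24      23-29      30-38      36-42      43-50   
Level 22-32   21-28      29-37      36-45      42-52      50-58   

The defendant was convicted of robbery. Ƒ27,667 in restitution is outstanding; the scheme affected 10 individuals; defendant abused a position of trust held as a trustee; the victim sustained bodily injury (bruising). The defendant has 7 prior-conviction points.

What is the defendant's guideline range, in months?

Base offense level for robbery: 4.
R1 does not apply.
R2 applies: 4 + 3 = 7.
R3 applies (level before this adjustment is 7 < 16, so +1): 7 + 1 = 8.
R4 applies: 8 + 2 = 10.
R6 does not apply.
R7 does not apply.
R8 applies: 10 + 2 = 12.
Final offense level: 12.
Criminal history: 7 prior points → Category IV (7).
Level 12 falls in the 10-14 band.
Grid: Level 10-14 × Category IV = 32-41 months.

32-41 months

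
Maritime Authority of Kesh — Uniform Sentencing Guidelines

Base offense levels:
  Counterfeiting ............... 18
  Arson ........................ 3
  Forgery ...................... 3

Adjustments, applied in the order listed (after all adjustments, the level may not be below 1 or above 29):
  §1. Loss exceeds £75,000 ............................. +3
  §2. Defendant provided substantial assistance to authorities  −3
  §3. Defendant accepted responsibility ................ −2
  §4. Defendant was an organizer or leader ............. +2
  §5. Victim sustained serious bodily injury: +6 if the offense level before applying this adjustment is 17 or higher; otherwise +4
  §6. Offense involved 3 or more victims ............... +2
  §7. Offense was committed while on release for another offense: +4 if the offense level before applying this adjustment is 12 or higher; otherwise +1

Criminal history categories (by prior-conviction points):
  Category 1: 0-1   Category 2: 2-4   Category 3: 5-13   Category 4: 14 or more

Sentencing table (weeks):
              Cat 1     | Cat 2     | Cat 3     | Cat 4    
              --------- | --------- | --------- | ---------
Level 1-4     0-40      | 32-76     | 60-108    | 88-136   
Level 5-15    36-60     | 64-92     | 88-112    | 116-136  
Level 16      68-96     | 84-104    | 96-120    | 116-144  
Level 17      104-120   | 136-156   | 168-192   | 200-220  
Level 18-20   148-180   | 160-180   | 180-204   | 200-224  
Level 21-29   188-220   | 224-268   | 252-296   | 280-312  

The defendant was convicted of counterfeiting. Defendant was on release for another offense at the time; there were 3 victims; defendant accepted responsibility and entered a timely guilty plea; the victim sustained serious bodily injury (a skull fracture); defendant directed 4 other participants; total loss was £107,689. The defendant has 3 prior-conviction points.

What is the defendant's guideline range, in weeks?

Base offense level for counterfeiting: 18.
§1 applies: 18 + 3 = 21.
§3 applies: 21 − 2 = 19.
§4 applies: 19 + 2 = 21.
§5 applies (level before this adjustment is 21 ≥ 17, so +6): 21 + 6 = 27.
§6 applies: 27 + 2 = 29.
§7 applies (level before this adjustment is 29 ≥ 12, so +4): 29 + 4 = 33.
Level 33 exceeds the maximum of 29; capped at 29.
Final offense level: 29.
Criminal history: 3 prior points → Category 2 (2-4).
Level 29 falls in the 21-29 band.
Grid: Level 21-29 × Category 2 = 224-268 weeks.

224-268 weeks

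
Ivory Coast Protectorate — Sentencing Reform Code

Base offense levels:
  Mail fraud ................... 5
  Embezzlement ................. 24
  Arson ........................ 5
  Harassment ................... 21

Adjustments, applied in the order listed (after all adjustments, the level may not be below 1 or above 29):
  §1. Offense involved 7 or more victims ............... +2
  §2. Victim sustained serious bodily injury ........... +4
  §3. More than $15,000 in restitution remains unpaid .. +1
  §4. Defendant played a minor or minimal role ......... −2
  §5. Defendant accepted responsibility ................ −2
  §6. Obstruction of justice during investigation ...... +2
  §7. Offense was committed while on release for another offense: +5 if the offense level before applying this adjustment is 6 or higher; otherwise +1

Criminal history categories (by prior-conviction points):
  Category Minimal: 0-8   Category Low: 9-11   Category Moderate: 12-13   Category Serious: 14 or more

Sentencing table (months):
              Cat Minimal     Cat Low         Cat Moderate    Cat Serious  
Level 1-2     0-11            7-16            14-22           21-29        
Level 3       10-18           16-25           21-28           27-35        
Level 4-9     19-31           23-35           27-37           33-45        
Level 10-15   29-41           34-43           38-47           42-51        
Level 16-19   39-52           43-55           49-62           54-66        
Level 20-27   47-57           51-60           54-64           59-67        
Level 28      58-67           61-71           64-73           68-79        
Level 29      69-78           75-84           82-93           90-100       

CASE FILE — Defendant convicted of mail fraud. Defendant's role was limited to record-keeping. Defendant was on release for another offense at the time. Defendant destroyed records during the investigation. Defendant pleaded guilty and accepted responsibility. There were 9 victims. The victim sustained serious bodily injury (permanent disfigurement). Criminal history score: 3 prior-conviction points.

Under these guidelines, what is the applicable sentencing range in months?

Base offense level for mail fraud: 5.
§1 applies: 5 + 2 = 7.
§2 applies: 7 + 4 = 11.
§4 applies: 11 − 2 = 9.
§5 applies: 9 − 2 = 7.
§6 applies: 7 + 2 = 9.
§7 applies (level before this adjustment is 9 ≥ 6, so +5): 9 + 5 = 14.
Final offense level: 14.
Criminal history: 3 prior points → Category Minimal (0-8).
Level 14 falls in the 10-15 band.
Grid: Level 10-15 × Category Minimal = 29-41 months.

29-41 months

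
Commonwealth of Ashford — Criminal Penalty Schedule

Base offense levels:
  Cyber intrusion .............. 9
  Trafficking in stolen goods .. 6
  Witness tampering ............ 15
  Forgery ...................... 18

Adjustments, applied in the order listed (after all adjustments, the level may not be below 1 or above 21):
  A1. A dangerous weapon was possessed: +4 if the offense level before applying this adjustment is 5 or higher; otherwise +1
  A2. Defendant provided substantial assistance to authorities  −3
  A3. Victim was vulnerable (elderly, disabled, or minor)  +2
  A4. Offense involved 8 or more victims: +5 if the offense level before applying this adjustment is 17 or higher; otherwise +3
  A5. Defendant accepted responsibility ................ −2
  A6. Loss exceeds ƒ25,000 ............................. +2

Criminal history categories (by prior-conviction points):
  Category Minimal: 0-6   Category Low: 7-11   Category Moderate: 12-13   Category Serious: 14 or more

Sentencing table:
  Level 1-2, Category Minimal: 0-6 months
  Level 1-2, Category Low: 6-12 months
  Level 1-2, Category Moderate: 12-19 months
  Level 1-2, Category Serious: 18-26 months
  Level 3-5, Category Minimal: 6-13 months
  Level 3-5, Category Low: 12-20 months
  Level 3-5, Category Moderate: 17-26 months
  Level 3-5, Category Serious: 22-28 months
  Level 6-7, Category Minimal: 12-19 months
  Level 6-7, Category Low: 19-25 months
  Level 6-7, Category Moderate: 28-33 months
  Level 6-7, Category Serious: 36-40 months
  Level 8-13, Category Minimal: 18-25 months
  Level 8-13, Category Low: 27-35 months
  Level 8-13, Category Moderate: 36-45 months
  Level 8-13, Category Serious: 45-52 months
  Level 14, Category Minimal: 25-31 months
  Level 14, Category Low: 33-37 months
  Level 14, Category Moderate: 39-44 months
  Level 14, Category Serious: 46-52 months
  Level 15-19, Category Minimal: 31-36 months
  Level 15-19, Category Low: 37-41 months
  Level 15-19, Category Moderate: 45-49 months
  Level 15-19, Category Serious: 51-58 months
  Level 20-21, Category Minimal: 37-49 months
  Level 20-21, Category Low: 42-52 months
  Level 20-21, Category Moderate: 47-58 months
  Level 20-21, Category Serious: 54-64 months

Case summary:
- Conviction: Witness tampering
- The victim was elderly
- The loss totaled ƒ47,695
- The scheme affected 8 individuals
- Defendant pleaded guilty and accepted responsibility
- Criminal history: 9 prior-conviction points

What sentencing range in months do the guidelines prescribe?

Base offense level for witness tampering: 15.
A2 does not apply.
A3 applies: 15 + 2 = 17.
A4 applies (level before this adjustment is 17 ≥ 17, so +5): 17 + 5 = 22.
A5 applies: 22 − 2 = 20.
A6 applies: 20 + 2 = 22.
Level 22 exceeds the maximum of 21; capped at 21.
Final offense level: 21.
Criminal history: 9 prior points → Category Low (7-11).
Level 21 falls in the 20-21 band.
Grid: Level 20-21 × Category Low = 42-52 months.

42-52 months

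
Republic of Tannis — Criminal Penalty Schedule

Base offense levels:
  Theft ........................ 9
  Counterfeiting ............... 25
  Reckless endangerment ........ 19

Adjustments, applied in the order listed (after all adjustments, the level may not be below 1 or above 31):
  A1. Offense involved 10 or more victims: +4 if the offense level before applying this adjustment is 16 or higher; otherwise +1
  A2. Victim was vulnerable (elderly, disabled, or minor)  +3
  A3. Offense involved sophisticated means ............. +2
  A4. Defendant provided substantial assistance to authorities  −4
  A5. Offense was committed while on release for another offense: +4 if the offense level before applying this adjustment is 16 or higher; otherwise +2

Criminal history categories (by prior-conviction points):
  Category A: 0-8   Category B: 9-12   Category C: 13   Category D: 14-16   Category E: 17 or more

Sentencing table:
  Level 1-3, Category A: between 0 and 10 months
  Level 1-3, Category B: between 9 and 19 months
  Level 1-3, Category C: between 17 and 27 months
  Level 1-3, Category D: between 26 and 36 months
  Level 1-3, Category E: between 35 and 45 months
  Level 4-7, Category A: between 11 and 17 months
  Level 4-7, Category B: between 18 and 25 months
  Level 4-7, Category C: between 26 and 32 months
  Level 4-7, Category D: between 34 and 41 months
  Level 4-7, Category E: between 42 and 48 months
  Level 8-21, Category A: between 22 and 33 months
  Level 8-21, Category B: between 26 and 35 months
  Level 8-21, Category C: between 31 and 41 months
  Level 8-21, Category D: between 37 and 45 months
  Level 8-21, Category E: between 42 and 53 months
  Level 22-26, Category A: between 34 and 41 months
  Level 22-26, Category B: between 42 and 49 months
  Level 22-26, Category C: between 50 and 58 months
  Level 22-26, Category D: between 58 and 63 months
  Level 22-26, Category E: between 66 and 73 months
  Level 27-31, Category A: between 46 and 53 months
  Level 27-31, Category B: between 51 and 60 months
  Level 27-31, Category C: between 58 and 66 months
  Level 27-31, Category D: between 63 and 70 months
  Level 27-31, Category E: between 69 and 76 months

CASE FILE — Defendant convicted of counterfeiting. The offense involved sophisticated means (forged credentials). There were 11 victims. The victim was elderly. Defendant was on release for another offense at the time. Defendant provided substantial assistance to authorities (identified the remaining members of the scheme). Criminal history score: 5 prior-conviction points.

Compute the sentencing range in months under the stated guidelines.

46-53 months

Base offense level for counterfeiting: 25.
A1 applies (level before this adjustment is 25 ≥ 16, so +4): 25 + 4 = 29.
A2 applies: 29 + 3 = 32.
A3 applies: 32 + 2 = 34.
A4 applies: 34 − 4 = 30.
A5 applies (level before this adjustment is 30 ≥ 16, so +4): 30 + 4 = 34.
Level 34 exceeds the maximum of 31; capped at 31.
Final offense level: 31.
Criminal history: 5 prior points → Category A (0-8).
Level 31 falls in the 27-31 band.
Grid: Level 27-31 × Category A = 46-53 months.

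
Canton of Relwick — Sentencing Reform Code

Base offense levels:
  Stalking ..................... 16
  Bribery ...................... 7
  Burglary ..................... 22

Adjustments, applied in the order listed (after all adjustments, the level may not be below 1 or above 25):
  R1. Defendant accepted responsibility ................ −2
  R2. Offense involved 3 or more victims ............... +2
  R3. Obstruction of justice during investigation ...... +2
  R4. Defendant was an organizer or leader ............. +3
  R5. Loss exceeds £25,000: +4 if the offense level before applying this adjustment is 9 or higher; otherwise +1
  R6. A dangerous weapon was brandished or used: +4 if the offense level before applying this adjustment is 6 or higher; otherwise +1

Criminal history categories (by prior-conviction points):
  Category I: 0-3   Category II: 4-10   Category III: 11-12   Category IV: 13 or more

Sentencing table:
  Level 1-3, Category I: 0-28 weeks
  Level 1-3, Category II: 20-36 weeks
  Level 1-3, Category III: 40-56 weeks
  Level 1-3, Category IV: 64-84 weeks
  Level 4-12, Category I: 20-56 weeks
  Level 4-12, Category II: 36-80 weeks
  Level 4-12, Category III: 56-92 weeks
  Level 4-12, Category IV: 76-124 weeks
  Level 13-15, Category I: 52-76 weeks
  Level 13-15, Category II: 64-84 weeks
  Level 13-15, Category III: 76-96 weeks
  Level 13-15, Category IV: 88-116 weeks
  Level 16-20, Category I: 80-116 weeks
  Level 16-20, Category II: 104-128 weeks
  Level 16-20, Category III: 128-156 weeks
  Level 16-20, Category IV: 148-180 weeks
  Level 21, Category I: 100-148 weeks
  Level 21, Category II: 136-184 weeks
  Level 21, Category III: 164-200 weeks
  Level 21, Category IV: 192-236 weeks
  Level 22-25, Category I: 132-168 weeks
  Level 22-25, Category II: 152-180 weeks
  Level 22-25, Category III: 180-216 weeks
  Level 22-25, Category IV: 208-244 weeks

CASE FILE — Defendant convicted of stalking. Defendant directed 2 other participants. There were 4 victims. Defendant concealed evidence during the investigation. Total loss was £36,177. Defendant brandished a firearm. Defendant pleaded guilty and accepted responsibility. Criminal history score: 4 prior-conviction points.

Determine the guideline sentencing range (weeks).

152-180 weeks

Base offense level for stalking: 16.
R1 applies: 16 − 2 = 14.
R2 applies: 14 + 2 = 16.
R3 applies: 16 + 2 = 18.
R4 applies: 18 + 3 = 21.
R5 applies (level before this adjustment is 21 ≥ 9, so +4): 21 + 4 = 25.
R6 applies (level before this adjustment is 25 ≥ 6, so +4): 25 + 4 = 29.
Level 29 exceeds the maximum of 25; capped at 25.
Final offense level: 25.
Criminal history: 4 prior points → Category II (4-10).
Level 25 falls in the 22-25 band.
Grid: Level 22-25 × Category II = 152-180 weeks.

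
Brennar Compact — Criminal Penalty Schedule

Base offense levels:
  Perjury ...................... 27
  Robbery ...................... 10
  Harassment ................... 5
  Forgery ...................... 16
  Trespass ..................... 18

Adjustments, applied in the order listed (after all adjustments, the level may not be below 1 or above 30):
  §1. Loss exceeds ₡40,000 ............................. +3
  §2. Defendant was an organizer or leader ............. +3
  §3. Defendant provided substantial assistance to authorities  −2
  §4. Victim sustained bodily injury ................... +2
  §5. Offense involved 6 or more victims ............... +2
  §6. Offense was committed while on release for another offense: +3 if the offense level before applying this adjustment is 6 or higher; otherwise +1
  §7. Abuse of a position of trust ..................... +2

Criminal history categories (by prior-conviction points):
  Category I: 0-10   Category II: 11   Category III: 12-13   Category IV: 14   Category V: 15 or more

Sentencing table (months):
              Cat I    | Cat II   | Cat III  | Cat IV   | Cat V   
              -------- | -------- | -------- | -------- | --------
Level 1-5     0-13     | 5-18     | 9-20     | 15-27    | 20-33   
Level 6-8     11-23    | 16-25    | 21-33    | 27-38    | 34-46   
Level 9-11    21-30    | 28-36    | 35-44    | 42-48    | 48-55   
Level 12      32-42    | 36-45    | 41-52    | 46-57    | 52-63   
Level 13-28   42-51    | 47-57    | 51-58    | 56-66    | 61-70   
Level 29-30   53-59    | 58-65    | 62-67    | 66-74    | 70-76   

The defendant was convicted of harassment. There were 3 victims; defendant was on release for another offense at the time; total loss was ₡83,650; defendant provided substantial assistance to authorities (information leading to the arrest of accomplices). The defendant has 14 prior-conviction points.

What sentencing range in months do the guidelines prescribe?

Base offense level for harassment: 5.
§1 applies: 5 + 3 = 8.
§2 does not apply.
§3 applies: 8 − 2 = 6.
§5 does not apply.
§6 applies (level before this adjustment is 6 ≥ 6, so +3): 6 + 3 = 9.
§7 does not apply.
Final offense level: 9.
Criminal history: 14 prior points → Category IV (14).
Level 9 falls in the 9-11 band.
Grid: Level 9-11 × Category IV = 42-48 months.

42-48 months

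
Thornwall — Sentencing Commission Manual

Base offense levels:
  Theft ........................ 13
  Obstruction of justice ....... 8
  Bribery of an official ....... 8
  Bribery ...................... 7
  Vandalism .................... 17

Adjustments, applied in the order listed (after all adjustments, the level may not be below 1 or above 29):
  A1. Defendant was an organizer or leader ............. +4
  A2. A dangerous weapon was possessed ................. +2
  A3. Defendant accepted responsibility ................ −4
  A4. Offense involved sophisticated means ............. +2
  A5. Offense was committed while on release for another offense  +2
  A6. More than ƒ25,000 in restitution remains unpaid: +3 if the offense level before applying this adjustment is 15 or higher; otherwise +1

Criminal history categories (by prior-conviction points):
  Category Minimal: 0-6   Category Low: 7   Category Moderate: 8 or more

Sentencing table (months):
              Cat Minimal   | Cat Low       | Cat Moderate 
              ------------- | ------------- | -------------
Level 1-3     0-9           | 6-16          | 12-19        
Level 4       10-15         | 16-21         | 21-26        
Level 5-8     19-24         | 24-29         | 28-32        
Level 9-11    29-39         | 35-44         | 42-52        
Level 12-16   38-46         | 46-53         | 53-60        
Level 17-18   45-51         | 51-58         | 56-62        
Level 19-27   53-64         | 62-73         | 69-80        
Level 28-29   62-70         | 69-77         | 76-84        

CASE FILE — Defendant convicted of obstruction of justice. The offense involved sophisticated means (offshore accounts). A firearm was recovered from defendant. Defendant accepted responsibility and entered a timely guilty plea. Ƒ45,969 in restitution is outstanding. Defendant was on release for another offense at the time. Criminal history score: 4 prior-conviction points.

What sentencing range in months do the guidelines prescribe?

29-39 months

Base offense level for obstruction of justice: 8.
A1 does not apply.
A2 applies: 8 + 2 = 10.
A3 applies: 10 − 4 = 6.
A4 applies: 6 + 2 = 8.
A5 applies: 8 + 2 = 10.
A6 applies (level before this adjustment is 10 < 15, so +1): 10 + 1 = 11.
Final offense level: 11.
Criminal history: 4 prior points → Category Minimal (0-6).
Level 11 falls in the 9-11 band.
Grid: Level 9-11 × Category Minimal = 29-39 months.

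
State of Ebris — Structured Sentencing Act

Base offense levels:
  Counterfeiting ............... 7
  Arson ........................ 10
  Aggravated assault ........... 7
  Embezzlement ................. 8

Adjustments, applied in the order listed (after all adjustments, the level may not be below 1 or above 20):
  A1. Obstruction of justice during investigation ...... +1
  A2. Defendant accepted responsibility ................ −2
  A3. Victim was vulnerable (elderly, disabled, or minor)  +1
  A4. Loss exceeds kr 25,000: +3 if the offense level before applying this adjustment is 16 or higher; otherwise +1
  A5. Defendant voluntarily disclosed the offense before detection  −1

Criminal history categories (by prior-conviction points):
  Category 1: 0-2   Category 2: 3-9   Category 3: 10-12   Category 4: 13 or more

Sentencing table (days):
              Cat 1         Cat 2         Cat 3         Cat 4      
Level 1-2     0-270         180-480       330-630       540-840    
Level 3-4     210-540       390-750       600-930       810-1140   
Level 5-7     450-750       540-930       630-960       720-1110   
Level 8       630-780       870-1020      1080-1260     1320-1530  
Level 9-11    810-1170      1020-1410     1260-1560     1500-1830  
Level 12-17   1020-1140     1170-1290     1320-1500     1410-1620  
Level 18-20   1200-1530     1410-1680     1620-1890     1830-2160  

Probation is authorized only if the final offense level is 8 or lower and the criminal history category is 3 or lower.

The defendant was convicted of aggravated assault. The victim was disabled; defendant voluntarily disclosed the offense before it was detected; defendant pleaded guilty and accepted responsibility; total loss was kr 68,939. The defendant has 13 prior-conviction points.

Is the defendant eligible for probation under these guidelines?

No

Base offense level for aggravated assault: 7.
A1 does not apply.
A2 applies: 7 − 2 = 5.
A3 applies: 5 + 1 = 6.
A4 applies (level before this adjustment is 6 < 16, so +1): 6 + 1 = 7.
A5 applies: 7 − 1 = 6.
Final offense level: 6.
Criminal history: 13 prior points → Category 4 (13+).
Level 6 falls in the 5-7 band.
Grid: Level 5-7 × Category 4 = 720-1110 days.
Probation check: level 6 ≤ 8 and category 4 > 3 → not eligible.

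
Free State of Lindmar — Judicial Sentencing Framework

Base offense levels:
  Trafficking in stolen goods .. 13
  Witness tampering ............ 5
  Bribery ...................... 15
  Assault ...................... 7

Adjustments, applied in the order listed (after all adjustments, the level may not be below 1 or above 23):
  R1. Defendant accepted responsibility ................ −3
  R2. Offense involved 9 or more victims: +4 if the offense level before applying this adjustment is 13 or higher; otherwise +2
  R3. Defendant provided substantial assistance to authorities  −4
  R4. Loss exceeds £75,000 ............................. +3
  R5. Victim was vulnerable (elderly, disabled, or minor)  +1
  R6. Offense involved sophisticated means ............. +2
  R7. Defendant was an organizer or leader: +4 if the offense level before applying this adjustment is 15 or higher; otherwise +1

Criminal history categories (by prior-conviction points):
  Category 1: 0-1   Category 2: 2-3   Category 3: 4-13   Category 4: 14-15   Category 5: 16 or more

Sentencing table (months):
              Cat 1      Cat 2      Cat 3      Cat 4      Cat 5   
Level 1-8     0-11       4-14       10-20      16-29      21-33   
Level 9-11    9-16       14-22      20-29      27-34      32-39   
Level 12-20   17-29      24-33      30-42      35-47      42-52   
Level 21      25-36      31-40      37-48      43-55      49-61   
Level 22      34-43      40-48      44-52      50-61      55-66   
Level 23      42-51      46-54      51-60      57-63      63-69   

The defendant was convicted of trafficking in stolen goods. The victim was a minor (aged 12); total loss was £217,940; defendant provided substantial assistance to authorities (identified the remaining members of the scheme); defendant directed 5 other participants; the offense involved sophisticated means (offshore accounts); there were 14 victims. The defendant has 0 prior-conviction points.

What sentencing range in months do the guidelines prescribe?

42-51 months

Base offense level for trafficking in stolen goods: 13.
R1 does not apply.
R2 applies (level before this adjustment is 13 ≥ 13, so +4): 13 + 4 = 17.
R3 applies: 17 − 4 = 13.
R4 applies: 13 + 3 = 16.
R5 applies: 16 + 1 = 17.
R6 applies: 17 + 2 = 19.
R7 applies (level before this adjustment is 19 ≥ 15, so +4): 19 + 4 = 23.
Final offense level: 23.
Criminal history: 0 prior points → Category 1 (0-1).
Level 23 falls in the 23 band.
Grid: Level 23 × Category 1 = 42-51 months.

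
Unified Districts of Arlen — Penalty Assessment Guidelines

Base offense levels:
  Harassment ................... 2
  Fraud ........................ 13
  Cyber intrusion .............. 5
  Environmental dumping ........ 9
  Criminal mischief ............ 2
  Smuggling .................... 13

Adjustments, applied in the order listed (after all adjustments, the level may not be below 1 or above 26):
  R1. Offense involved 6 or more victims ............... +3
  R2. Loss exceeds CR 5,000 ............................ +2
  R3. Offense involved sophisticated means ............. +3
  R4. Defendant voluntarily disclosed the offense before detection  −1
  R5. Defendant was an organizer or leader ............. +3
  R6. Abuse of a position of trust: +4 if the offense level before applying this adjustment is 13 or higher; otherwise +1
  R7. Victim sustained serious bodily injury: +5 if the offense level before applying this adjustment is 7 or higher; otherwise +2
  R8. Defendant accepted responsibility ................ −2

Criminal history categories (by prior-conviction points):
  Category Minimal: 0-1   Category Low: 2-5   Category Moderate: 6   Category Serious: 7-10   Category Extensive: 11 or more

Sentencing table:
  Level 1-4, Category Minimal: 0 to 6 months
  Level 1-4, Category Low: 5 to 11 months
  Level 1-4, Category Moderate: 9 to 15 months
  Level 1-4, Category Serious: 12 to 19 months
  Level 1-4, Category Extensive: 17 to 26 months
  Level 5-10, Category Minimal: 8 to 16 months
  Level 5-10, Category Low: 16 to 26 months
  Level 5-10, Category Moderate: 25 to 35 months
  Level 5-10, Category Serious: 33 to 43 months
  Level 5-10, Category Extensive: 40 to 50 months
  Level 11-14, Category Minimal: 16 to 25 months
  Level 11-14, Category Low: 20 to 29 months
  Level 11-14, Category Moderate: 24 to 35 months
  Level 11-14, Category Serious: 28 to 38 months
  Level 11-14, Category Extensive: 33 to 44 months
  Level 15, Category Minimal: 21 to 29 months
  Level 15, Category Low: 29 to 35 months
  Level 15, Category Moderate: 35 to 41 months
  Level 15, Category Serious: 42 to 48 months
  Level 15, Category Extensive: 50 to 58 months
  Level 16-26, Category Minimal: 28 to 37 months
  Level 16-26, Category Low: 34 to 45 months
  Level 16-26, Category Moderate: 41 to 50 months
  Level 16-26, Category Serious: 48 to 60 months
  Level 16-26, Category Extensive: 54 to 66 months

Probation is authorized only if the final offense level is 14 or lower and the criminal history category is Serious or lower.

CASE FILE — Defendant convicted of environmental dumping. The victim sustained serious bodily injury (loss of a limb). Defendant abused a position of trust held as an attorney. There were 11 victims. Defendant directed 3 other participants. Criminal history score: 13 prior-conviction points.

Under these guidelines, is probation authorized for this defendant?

Base offense level for environmental dumping: 9.
R1 applies: 9 + 3 = 12.
R4 does not apply.
R5 applies: 12 + 3 = 15.
R6 applies (level before this adjustment is 15 ≥ 13, so +4): 15 + 4 = 19.
R7 applies (level before this adjustment is 19 ≥ 7, so +5): 19 + 5 = 24.
Final offense level: 24.
Criminal history: 13 prior points → Category Extensive (11+).
Level 24 falls in the 16-26 band.
Grid: Level 16-26 × Category Extensive = 54-66 months.
Probation check: level 24 > 14 and category Extensive > Serious → not eligible.

No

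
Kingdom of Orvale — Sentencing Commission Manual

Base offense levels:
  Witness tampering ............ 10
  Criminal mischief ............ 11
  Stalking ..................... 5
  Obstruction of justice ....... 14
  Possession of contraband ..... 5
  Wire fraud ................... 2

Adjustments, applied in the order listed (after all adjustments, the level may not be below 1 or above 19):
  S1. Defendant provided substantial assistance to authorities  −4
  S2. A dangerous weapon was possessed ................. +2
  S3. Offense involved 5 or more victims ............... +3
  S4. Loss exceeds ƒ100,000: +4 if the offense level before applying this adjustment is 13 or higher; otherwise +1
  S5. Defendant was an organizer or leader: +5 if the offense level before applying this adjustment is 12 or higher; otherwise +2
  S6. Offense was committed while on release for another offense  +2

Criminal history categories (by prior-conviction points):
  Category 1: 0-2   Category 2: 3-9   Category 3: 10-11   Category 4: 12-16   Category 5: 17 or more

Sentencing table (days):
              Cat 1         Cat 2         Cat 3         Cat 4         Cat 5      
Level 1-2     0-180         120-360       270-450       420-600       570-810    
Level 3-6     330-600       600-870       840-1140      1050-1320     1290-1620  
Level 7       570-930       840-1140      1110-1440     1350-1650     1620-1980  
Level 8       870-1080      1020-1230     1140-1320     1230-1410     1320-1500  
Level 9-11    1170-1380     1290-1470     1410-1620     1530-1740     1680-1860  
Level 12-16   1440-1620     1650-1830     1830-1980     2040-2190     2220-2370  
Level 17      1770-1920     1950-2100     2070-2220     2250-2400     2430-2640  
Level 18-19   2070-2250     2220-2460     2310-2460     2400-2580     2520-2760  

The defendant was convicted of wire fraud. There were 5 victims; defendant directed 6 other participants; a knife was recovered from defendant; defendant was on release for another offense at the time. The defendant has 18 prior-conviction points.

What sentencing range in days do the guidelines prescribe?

1680-1860 days

Base offense level for wire fraud: 2.
S1 does not apply.
S2 applies: 2 + 2 = 4.
S3 applies: 4 + 3 = 7.
S5 applies (level before this adjustment is 7 < 12, so +2): 7 + 2 = 9.
S6 applies: 9 + 2 = 11.
Final offense level: 11.
Criminal history: 18 prior points → Category 5 (17+).
Level 11 falls in the 9-11 band.
Grid: Level 9-11 × Category 5 = 1680-1860 days.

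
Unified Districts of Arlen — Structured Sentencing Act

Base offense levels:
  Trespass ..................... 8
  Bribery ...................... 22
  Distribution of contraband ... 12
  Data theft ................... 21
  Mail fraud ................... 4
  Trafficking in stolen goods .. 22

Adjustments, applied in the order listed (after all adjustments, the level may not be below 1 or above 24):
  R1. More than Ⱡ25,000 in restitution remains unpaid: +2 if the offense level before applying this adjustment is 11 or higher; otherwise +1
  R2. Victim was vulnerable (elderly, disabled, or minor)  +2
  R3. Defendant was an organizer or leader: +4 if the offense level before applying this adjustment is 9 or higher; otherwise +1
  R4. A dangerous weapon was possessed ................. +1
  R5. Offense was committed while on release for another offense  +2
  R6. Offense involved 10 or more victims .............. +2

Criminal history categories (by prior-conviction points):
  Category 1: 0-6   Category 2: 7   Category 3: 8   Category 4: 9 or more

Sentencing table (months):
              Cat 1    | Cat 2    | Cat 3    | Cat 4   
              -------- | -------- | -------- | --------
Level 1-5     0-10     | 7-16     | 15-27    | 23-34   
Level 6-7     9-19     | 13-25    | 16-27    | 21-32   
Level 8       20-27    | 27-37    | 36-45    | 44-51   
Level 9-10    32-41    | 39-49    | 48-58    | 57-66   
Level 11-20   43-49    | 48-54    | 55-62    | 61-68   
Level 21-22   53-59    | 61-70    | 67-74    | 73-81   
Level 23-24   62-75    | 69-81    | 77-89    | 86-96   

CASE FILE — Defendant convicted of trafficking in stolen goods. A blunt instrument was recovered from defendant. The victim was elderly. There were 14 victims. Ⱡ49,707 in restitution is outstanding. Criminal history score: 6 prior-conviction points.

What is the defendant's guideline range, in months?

62-75 months

Base offense level for trafficking in stolen goods: 22.
R1 applies (level before this adjustment is 22 ≥ 11, so +2): 22 + 2 = 24.
R2 applies: 24 + 2 = 26.
R3 does not apply.
R4 applies: 26 + 1 = 27.
R6 applies: 27 + 2 = 29.
Level 29 exceeds the maximum of 24; capped at 24.
Final offense level: 24.
Criminal history: 6 prior points → Category 1 (0-6).
Level 24 falls in the 23-24 band.
Grid: Level 23-24 × Category 1 = 62-75 months.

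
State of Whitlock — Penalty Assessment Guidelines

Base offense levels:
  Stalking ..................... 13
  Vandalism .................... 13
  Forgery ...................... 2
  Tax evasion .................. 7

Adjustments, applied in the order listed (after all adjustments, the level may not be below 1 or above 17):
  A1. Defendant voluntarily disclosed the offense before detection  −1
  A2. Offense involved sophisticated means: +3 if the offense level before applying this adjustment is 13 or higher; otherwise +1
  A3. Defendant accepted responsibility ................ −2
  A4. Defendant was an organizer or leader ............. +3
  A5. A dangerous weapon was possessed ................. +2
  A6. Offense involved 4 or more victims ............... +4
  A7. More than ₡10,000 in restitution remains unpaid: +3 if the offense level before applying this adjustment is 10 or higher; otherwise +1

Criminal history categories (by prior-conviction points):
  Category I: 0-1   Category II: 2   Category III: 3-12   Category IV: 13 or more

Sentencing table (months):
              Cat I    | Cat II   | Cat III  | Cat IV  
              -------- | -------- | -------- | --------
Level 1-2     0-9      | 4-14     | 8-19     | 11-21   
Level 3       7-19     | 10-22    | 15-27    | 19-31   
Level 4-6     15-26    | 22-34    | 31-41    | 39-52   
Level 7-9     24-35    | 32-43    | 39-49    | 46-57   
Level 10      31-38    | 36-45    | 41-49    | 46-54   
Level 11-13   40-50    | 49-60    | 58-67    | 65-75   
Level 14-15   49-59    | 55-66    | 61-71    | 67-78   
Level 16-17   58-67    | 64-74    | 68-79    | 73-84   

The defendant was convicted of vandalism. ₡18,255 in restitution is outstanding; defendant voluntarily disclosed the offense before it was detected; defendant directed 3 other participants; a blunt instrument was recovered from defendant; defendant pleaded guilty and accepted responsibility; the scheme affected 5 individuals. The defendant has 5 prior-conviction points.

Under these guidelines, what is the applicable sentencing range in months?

68-79 months

Base offense level for vandalism: 13.
A1 applies: 13 − 1 = 12.
A3 applies: 12 − 2 = 10.
A4 applies: 10 + 3 = 13.
A5 applies: 13 + 2 = 15.
A6 applies: 15 + 4 = 19.
A7 applies (level before this adjustment is 19 ≥ 10, so +3): 19 + 3 = 22.
Level 22 exceeds the maximum of 17; capped at 17.
Final offense level: 17.
Criminal history: 5 prior points → Category III (3-12).
Level 17 falls in the 16-17 band.
Grid: Level 16-17 × Category III = 68-79 months.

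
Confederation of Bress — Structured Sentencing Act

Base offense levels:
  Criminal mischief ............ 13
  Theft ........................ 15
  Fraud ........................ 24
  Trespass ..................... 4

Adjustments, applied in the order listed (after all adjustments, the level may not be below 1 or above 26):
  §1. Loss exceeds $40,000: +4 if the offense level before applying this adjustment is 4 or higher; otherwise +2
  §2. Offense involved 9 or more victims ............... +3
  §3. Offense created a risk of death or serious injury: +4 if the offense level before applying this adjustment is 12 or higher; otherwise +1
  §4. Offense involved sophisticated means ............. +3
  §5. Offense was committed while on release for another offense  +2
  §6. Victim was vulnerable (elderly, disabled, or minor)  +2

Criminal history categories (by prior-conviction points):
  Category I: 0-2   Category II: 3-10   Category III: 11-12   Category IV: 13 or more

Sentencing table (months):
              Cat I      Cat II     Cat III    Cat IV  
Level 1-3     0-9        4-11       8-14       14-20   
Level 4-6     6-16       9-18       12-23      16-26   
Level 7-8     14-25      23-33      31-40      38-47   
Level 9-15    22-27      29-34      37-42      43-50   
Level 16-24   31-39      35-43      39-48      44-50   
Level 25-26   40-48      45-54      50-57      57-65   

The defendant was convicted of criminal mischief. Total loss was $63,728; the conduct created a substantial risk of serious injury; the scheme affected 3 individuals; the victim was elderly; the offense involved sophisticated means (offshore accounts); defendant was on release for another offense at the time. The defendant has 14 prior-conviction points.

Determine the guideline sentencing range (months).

57-65 months

Base offense level for criminal mischief: 13.
§1 applies (level before this adjustment is 13 ≥ 4, so +4): 13 + 4 = 17.
§3 applies (level before this adjustment is 17 ≥ 12, so +4): 17 + 4 = 21.
§4 applies: 21 + 3 = 24.
§5 applies: 24 + 2 = 26.
§6 applies: 26 + 2 = 28.
Level 28 exceeds the maximum of 26; capped at 26.
Final offense level: 26.
Criminal history: 14 prior points → Category IV (13+).
Level 26 falls in the 25-26 band.
Grid: Level 25-26 × Category IV = 57-65 months.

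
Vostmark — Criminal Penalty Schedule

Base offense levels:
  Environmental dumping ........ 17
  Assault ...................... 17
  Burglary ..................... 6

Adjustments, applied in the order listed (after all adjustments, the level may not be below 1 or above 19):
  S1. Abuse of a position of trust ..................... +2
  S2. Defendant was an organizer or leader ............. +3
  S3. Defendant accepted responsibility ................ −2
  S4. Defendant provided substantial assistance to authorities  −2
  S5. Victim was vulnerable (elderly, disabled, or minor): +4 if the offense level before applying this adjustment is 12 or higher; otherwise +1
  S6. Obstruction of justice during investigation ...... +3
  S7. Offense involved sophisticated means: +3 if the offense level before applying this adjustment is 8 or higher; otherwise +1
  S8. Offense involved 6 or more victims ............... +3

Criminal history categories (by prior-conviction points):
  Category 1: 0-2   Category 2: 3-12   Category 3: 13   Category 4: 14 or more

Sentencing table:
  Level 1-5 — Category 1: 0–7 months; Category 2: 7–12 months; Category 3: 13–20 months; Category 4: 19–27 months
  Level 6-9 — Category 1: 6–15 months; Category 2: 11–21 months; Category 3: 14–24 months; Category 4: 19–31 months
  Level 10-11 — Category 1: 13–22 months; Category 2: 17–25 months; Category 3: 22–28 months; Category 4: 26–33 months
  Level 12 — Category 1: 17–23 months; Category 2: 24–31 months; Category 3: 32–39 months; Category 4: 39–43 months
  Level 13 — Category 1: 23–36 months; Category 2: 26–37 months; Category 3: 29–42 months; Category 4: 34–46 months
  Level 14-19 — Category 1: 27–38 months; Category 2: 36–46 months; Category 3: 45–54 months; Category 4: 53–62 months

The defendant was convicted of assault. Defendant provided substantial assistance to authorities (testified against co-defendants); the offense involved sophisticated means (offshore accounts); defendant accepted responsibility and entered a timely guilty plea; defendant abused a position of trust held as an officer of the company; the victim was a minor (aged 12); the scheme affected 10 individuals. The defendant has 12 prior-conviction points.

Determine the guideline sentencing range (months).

36-46 months

Base offense level for assault: 17.
S1 applies: 17 + 2 = 19.
S2 does not apply.
S3 applies: 19 − 2 = 17.
S4 applies: 17 − 2 = 15.
S5 applies (level before this adjustment is 15 ≥ 12, so +4): 15 + 4 = 19.
S6 does not apply.
S7 applies (level before this adjustment is 19 ≥ 8, so +3): 19 + 3 = 22.
S8 applies: 22 + 3 = 25.
Level 25 exceeds the maximum of 19; capped at 19.
Final offense level: 19.
Criminal history: 12 prior points → Category 2 (3-12).
Level 19 falls in the 14-19 band.
Grid: Level 14-19 × Category 2 = 36-46 months.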